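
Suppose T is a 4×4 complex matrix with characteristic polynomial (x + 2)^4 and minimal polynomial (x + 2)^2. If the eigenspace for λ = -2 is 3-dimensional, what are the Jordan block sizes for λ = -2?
Block sizes for λ = -2: [2, 1, 1]

Step 1 — from the characteristic polynomial, algebraic multiplicity of λ = -2 is 4. From dim ker(T − (-2)·I) = 3, there are exactly 3 Jordan blocks for λ = -2.
Step 2 — from the minimal polynomial, the factor (x + 2)^2 tells us the largest block for λ = -2 has size 2.
Step 3 — with total size 4, 3 blocks, and largest block 2, the block sizes (in nonincreasing order) are [2, 1, 1].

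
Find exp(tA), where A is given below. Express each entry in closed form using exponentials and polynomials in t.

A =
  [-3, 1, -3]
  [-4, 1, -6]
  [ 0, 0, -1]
e^{tA} =
  [-2*t*exp(-t) + exp(-t), t*exp(-t), -3*t*exp(-t)]
  [-4*t*exp(-t), 2*t*exp(-t) + exp(-t), -6*t*exp(-t)]
  [0, 0, exp(-t)]

Strategy: write A = P · J · P⁻¹ where J is a Jordan canonical form, so e^{tA} = P · e^{tJ} · P⁻¹, and e^{tJ} can be computed block-by-block.

A has Jordan form
J =
  [-1,  1,  0]
  [ 0, -1,  0]
  [ 0,  0, -1]
(up to reordering of blocks).

Per-block formulas:
  For a 2×2 Jordan block J_2(-1): exp(t · J_2(-1)) = e^(-1t)·(I + t·N), where N is the 2×2 nilpotent shift.
  For a 1×1 block at λ = -1: exp(t · [-1]) = [e^(-1t)].

After assembling e^{tJ} and conjugating by P, we get:

e^{tA} =
  [-2*t*exp(-t) + exp(-t), t*exp(-t), -3*t*exp(-t)]
  [-4*t*exp(-t), 2*t*exp(-t) + exp(-t), -6*t*exp(-t)]
  [0, 0, exp(-t)]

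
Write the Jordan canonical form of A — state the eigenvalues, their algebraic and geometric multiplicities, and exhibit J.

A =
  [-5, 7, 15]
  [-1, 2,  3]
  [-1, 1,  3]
J_3(0)

The characteristic polynomial is
  det(x·I − A) = x^3

Eigenvalues and multiplicities (the geometric multiplicity of λ is n − rank(A − λI), which equals the number of Jordan blocks for λ):
  λ = 0: algebraic multiplicity = 3, geometric multiplicity = 1

Determining the block sizes for each eigenvalue:
  λ = 0: one block (gm = 1), so the single block has size am = 3 → block sizes [3]

Assembling the blocks gives a Jordan form
J =
  [0, 1, 0]
  [0, 0, 1]
  [0, 0, 0]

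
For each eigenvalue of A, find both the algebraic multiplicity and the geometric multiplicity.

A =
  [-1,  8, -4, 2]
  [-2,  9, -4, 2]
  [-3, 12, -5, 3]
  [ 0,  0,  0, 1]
λ = 1: alg = 4, geom = 3

Step 1 — factor the characteristic polynomial to read off the algebraic multiplicities:
  χ_A(x) = (x - 1)^4

Step 2 — compute geometric multiplicities via the rank-nullity identity g(λ) = n − rank(A − λI):
  rank(A − (1)·I) = 1, so dim ker(A − (1)·I) = n − 1 = 3

Summary:
  λ = 1: algebraic multiplicity = 4, geometric multiplicity = 3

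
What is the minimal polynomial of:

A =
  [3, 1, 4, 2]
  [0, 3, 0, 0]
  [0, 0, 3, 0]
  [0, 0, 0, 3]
x^2 - 6*x + 9

The characteristic polynomial is χ_A(x) = (x - 3)^4, so the eigenvalues are known. The minimal polynomial is
  m_A(x) = Π_λ (x − λ)^{k_λ}
where k_λ is the size of the *largest* Jordan block for λ (equivalently, the smallest k with (A − λI)^k v = 0 for every generalised eigenvector v of λ).

  λ = 3: largest Jordan block has size 2, contributing (x − 3)^2

So m_A(x) = (x - 3)^2 = x^2 - 6*x + 9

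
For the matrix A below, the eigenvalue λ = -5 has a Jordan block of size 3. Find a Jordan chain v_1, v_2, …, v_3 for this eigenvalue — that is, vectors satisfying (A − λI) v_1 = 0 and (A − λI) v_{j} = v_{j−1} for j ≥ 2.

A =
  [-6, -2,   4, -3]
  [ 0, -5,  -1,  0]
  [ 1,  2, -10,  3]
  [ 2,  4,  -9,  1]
A Jordan chain for λ = -5 of length 3:
v_1 = (-1, -1, 0, 1)ᵀ
v_2 = (-1, 0, 1, 2)ᵀ
v_3 = (1, 0, 0, 0)ᵀ

Let N = A − (-5)·I. We want v_3 with N^3 v_3 = 0 but N^2 v_3 ≠ 0; then v_{j-1} := N · v_j for j = 3, …, 2.

Pick v_3 = (1, 0, 0, 0)ᵀ.
Then v_2 = N · v_3 = (-1, 0, 1, 2)ᵀ.
Then v_1 = N · v_2 = (-1, -1, 0, 1)ᵀ.

Sanity check: (A − (-5)·I) v_1 = (0, 0, 0, 0)ᵀ = 0. ✓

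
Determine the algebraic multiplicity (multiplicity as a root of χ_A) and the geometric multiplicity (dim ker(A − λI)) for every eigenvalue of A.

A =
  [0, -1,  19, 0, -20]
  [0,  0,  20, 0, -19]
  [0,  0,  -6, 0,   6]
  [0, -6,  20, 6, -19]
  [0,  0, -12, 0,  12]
λ = 0: alg = 3, geom = 1; λ = 6: alg = 2, geom = 2

Step 1 — factor the characteristic polynomial to read off the algebraic multiplicities:
  χ_A(x) = x^3*(x - 6)^2

Step 2 — compute geometric multiplicities via the rank-nullity identity g(λ) = n − rank(A − λI):
  rank(A − (0)·I) = 4, so dim ker(A − (0)·I) = n − 4 = 1
  rank(A − (6)·I) = 3, so dim ker(A − (6)·I) = n − 3 = 2

Summary:
  λ = 0: algebraic multiplicity = 3, geometric multiplicity = 1
  λ = 6: algebraic multiplicity = 2, geometric multiplicity = 2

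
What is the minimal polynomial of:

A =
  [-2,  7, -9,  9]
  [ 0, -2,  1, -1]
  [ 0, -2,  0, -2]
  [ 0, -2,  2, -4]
x^3 + 6*x^2 + 12*x + 8

The characteristic polynomial is χ_A(x) = (x + 2)^4, so the eigenvalues are known. The minimal polynomial is
  m_A(x) = Π_λ (x − λ)^{k_λ}
where k_λ is the size of the *largest* Jordan block for λ (equivalently, the smallest k with (A − λI)^k v = 0 for every generalised eigenvector v of λ).

  λ = -2: largest Jordan block has size 3, contributing (x + 2)^3

So m_A(x) = (x + 2)^3 = x^3 + 6*x^2 + 12*x + 8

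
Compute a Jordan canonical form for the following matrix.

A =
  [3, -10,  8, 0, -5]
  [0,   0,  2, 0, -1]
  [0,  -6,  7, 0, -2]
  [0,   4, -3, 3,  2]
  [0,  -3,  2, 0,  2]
J_3(3) ⊕ J_2(3)

The characteristic polynomial is
  det(x·I − A) = x^5 - 15*x^4 + 90*x^3 - 270*x^2 + 405*x - 243 = (x - 3)^5

Eigenvalues and multiplicities (the geometric multiplicity of λ is n − rank(A − λI), which equals the number of Jordan blocks for λ):
  λ = 3: algebraic multiplicity = 5, geometric multiplicity = 2

Determining the block sizes for each eigenvalue:
  λ = 3: with am = 5 and gm = 2, the partition is not yet determined (e.g. several partitions of 5 into 2 parts exist). Let N = A − (3)·I. Computing rank(N^1) = 3, rank(N^2) = 1, rank(N^3) = 0; the number of blocks of size ≥ j is rank(N^{j−1}) − rank(N^j), giving [2, 2, 1]. So we have 1 block(s) of size 3, 1 block(s) of size 2 → block sizes [3, 2]

Assembling the blocks gives a Jordan form
J =
  [3, 1, 0, 0, 0]
  [0, 3, 1, 0, 0]
  [0, 0, 3, 0, 0]
  [0, 0, 0, 3, 1]
  [0, 0, 0, 0, 3]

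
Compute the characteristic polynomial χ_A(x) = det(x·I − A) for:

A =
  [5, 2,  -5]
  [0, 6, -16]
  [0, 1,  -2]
x^3 - 9*x^2 + 24*x - 20

Expanding det(x·I − A) (e.g. by cofactor expansion or by noting that A is similar to its Jordan form J, which has the same characteristic polynomial as A) gives
  χ_A(x) = x^3 - 9*x^2 + 24*x - 20
which factors as (x - 5)*(x - 2)^2. The eigenvalues (with algebraic multiplicities) are λ = 2 with multiplicity 2, λ = 5 with multiplicity 1.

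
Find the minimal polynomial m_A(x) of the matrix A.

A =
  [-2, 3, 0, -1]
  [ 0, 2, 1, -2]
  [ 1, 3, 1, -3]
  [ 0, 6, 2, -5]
x^3 + 3*x^2 + 3*x + 1

The characteristic polynomial is χ_A(x) = (x + 1)^4, so the eigenvalues are known. The minimal polynomial is
  m_A(x) = Π_λ (x − λ)^{k_λ}
where k_λ is the size of the *largest* Jordan block for λ (equivalently, the smallest k with (A − λI)^k v = 0 for every generalised eigenvector v of λ).

  λ = -1: largest Jordan block has size 3, contributing (x + 1)^3

So m_A(x) = (x + 1)^3 = x^3 + 3*x^2 + 3*x + 1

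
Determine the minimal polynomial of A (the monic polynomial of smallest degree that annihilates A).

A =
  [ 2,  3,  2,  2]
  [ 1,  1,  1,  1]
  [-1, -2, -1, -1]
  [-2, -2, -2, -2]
x^3

The characteristic polynomial is χ_A(x) = x^4, so the eigenvalues are known. The minimal polynomial is
  m_A(x) = Π_λ (x − λ)^{k_λ}
where k_λ is the size of the *largest* Jordan block for λ (equivalently, the smallest k with (A − λI)^k v = 0 for every generalised eigenvector v of λ).

  λ = 0: largest Jordan block has size 3, contributing (x − 0)^3

So m_A(x) = x^3 = x^3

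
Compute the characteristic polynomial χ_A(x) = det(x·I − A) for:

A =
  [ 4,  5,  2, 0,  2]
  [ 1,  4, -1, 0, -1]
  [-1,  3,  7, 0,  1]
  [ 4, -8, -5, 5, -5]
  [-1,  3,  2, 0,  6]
x^5 - 26*x^4 + 270*x^3 - 1400*x^2 + 3625*x - 3750

Expanding det(x·I − A) (e.g. by cofactor expansion or by noting that A is similar to its Jordan form J, which has the same characteristic polynomial as A) gives
  χ_A(x) = x^5 - 26*x^4 + 270*x^3 - 1400*x^2 + 3625*x - 3750
which factors as (x - 6)*(x - 5)^4. The eigenvalues (with algebraic multiplicities) are λ = 5 with multiplicity 4, λ = 6 with multiplicity 1.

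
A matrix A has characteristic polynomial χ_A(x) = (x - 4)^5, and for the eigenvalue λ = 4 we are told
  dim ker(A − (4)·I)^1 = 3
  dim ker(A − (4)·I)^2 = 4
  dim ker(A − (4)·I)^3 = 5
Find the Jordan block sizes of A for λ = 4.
Block sizes for λ = 4: [3, 1, 1]

From the dimensions of kernels of powers, the number of Jordan blocks of size at least j is d_j − d_{j−1} where d_j = dim ker(N^j) (with d_0 = 0). Computing the differences gives [3, 1, 1].
The number of blocks of size exactly k is (#blocks of size ≥ k) − (#blocks of size ≥ k + 1), so the partition is: 2 block(s) of size 1, 1 block(s) of size 3.
In nonincreasing order the block sizes are [3, 1, 1].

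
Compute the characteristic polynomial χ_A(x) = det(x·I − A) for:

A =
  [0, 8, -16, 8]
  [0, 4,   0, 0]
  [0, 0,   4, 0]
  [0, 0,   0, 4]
x^4 - 12*x^3 + 48*x^2 - 64*x

Expanding det(x·I − A) (e.g. by cofactor expansion or by noting that A is similar to its Jordan form J, which has the same characteristic polynomial as A) gives
  χ_A(x) = x^4 - 12*x^3 + 48*x^2 - 64*x
which factors as x*(x - 4)^3. The eigenvalues (with algebraic multiplicities) are λ = 0 with multiplicity 1, λ = 4 with multiplicity 3.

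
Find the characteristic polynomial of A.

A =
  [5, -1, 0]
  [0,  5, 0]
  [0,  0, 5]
x^3 - 15*x^2 + 75*x - 125

Expanding det(x·I − A) (e.g. by cofactor expansion or by noting that A is similar to its Jordan form J, which has the same characteristic polynomial as A) gives
  χ_A(x) = x^3 - 15*x^2 + 75*x - 125
which factors as (x - 5)^3. The eigenvalues (with algebraic multiplicities) are λ = 5 with multiplicity 3.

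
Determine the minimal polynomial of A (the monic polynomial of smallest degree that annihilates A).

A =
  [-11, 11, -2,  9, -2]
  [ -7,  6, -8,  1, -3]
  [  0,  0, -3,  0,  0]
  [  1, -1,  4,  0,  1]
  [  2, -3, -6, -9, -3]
x^4 + 8*x^3 + 22*x^2 + 24*x + 9

The characteristic polynomial is χ_A(x) = (x + 1)^2*(x + 3)^3, so the eigenvalues are known. The minimal polynomial is
  m_A(x) = Π_λ (x − λ)^{k_λ}
where k_λ is the size of the *largest* Jordan block for λ (equivalently, the smallest k with (A − λI)^k v = 0 for every generalised eigenvector v of λ).

  λ = -3: largest Jordan block has size 2, contributing (x + 3)^2
  λ = -1: largest Jordan block has size 2, contributing (x + 1)^2

So m_A(x) = (x + 1)^2*(x + 3)^2 = x^4 + 8*x^3 + 22*x^2 + 24*x + 9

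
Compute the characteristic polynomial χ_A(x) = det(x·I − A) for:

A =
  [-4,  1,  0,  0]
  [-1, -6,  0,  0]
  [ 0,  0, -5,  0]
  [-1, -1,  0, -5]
x^4 + 20*x^3 + 150*x^2 + 500*x + 625

Expanding det(x·I − A) (e.g. by cofactor expansion or by noting that A is similar to its Jordan form J, which has the same characteristic polynomial as A) gives
  χ_A(x) = x^4 + 20*x^3 + 150*x^2 + 500*x + 625
which factors as (x + 5)^4. The eigenvalues (with algebraic multiplicities) are λ = -5 with multiplicity 4.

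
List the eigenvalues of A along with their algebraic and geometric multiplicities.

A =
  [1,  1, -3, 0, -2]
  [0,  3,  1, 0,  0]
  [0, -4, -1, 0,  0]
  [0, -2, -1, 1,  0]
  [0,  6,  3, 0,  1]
λ = 1: alg = 5, geom = 3

Step 1 — factor the characteristic polynomial to read off the algebraic multiplicities:
  χ_A(x) = (x - 1)^5

Step 2 — compute geometric multiplicities via the rank-nullity identity g(λ) = n − rank(A − λI):
  rank(A − (1)·I) = 2, so dim ker(A − (1)·I) = n − 2 = 3

Summary:
  λ = 1: algebraic multiplicity = 5, geometric multiplicity = 3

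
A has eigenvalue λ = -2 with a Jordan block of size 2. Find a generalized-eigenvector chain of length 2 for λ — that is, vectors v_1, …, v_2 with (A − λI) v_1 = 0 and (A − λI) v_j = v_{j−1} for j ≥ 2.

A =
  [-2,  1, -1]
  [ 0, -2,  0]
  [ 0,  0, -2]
A Jordan chain for λ = -2 of length 2:
v_1 = (1, 0, 0)ᵀ
v_2 = (0, 1, 0)ᵀ

Let N = A − (-2)·I. We want v_2 with N^2 v_2 = 0 but N^1 v_2 ≠ 0; then v_{j-1} := N · v_j for j = 2, …, 2.

Pick v_2 = (0, 1, 0)ᵀ.
Then v_1 = N · v_2 = (1, 0, 0)ᵀ.

Sanity check: (A − (-2)·I) v_1 = (0, 0, 0)ᵀ = 0. ✓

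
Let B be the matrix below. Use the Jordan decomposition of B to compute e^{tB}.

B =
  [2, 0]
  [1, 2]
e^{tB} =
  [exp(2*t), 0]
  [t*exp(2*t), exp(2*t)]

Strategy: write B = P · J · P⁻¹ where J is a Jordan canonical form, so e^{tB} = P · e^{tJ} · P⁻¹, and e^{tJ} can be computed block-by-block.

B has Jordan form
J =
  [2, 1]
  [0, 2]
(up to reordering of blocks).

Per-block formulas:
  For a 2×2 Jordan block J_2(2): exp(t · J_2(2)) = e^(2t)·(I + t·N), where N is the 2×2 nilpotent shift.

After assembling e^{tJ} and conjugating by P, we get:

e^{tB} =
  [exp(2*t), 0]
  [t*exp(2*t), exp(2*t)]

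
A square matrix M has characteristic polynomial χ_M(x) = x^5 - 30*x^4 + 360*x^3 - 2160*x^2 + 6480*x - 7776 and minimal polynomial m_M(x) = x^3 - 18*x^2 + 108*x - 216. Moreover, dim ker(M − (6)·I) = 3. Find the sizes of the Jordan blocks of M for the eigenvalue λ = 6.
Block sizes for λ = 6: [3, 1, 1]

Step 1 — from the characteristic polynomial, algebraic multiplicity of λ = 6 is 5. From dim ker(M − (6)·I) = 3, there are exactly 3 Jordan blocks for λ = 6.
Step 2 — from the minimal polynomial, the factor (x − 6)^3 tells us the largest block for λ = 6 has size 3.
Step 3 — with total size 5, 3 blocks, and largest block 3, the block sizes (in nonincreasing order) are [3, 1, 1].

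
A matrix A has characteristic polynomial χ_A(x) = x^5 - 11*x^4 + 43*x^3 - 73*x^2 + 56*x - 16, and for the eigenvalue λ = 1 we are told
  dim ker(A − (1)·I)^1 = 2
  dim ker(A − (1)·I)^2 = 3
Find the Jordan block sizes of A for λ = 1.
Block sizes for λ = 1: [2, 1]

From the dimensions of kernels of powers, the number of Jordan blocks of size at least j is d_j − d_{j−1} where d_j = dim ker(N^j) (with d_0 = 0). Computing the differences gives [2, 1].
The number of blocks of size exactly k is (#blocks of size ≥ k) − (#blocks of size ≥ k + 1), so the partition is: 1 block(s) of size 1, 1 block(s) of size 2.
In nonincreasing order the block sizes are [2, 1].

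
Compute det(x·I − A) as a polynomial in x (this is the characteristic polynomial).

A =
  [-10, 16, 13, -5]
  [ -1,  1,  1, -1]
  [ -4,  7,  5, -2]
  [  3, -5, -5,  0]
x^4 + 4*x^3 + 6*x^2 + 4*x + 1

Expanding det(x·I − A) (e.g. by cofactor expansion or by noting that A is similar to its Jordan form J, which has the same characteristic polynomial as A) gives
  χ_A(x) = x^4 + 4*x^3 + 6*x^2 + 4*x + 1
which factors as (x + 1)^4. The eigenvalues (with algebraic multiplicities) are λ = -1 with multiplicity 4.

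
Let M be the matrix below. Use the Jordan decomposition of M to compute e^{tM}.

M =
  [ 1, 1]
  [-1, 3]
e^{tM} =
  [-t*exp(2*t) + exp(2*t), t*exp(2*t)]
  [-t*exp(2*t), t*exp(2*t) + exp(2*t)]

Strategy: write M = P · J · P⁻¹ where J is a Jordan canonical form, so e^{tM} = P · e^{tJ} · P⁻¹, and e^{tJ} can be computed block-by-block.

M has Jordan form
J =
  [2, 1]
  [0, 2]
(up to reordering of blocks).

Per-block formulas:
  For a 2×2 Jordan block J_2(2): exp(t · J_2(2)) = e^(2t)·(I + t·N), where N is the 2×2 nilpotent shift.

After assembling e^{tJ} and conjugating by P, we get:

e^{tM} =
  [-t*exp(2*t) + exp(2*t), t*exp(2*t)]
  [-t*exp(2*t), t*exp(2*t) + exp(2*t)]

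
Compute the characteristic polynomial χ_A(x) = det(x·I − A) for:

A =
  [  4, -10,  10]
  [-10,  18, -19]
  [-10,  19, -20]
x^3 - 2*x^2 - 7*x - 4

Expanding det(x·I − A) (e.g. by cofactor expansion or by noting that A is similar to its Jordan form J, which has the same characteristic polynomial as A) gives
  χ_A(x) = x^3 - 2*x^2 - 7*x - 4
which factors as (x - 4)*(x + 1)^2. The eigenvalues (with algebraic multiplicities) are λ = -1 with multiplicity 2, λ = 4 with multiplicity 1.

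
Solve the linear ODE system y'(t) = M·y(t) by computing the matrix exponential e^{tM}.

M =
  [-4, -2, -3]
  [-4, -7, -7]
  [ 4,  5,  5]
e^{tM} =
  [-2*t*exp(-2*t) + exp(-2*t), -t^2*exp(-2*t)/2 - 2*t*exp(-2*t), -t^2*exp(-2*t)/2 - 3*t*exp(-2*t)]
  [-4*t*exp(-2*t), -t^2*exp(-2*t) - 5*t*exp(-2*t) + exp(-2*t), -t^2*exp(-2*t) - 7*t*exp(-2*t)]
  [4*t*exp(-2*t), t^2*exp(-2*t) + 5*t*exp(-2*t), t^2*exp(-2*t) + 7*t*exp(-2*t) + exp(-2*t)]

Strategy: write M = P · J · P⁻¹ where J is a Jordan canonical form, so e^{tM} = P · e^{tJ} · P⁻¹, and e^{tJ} can be computed block-by-block.

M has Jordan form
J =
  [-2,  1,  0]
  [ 0, -2,  1]
  [ 0,  0, -2]
(up to reordering of blocks).

Per-block formulas:
  For a 3×3 Jordan block J_3(-2): exp(t · J_3(-2)) = e^(-2t)·(I + t·N + (t^2/2)·N^2), where N is the 3×3 nilpotent shift.

After assembling e^{tJ} and conjugating by P, we get:

e^{tM} =
  [-2*t*exp(-2*t) + exp(-2*t), -t^2*exp(-2*t)/2 - 2*t*exp(-2*t), -t^2*exp(-2*t)/2 - 3*t*exp(-2*t)]
  [-4*t*exp(-2*t), -t^2*exp(-2*t) - 5*t*exp(-2*t) + exp(-2*t), -t^2*exp(-2*t) - 7*t*exp(-2*t)]
  [4*t*exp(-2*t), t^2*exp(-2*t) + 5*t*exp(-2*t), t^2*exp(-2*t) + 7*t*exp(-2*t) + exp(-2*t)]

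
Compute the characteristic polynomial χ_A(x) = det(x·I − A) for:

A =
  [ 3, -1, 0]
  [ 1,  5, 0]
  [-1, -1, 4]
x^3 - 12*x^2 + 48*x - 64

Expanding det(x·I − A) (e.g. by cofactor expansion or by noting that A is similar to its Jordan form J, which has the same characteristic polynomial as A) gives
  χ_A(x) = x^3 - 12*x^2 + 48*x - 64
which factors as (x - 4)^3. The eigenvalues (with algebraic multiplicities) are λ = 4 with multiplicity 3.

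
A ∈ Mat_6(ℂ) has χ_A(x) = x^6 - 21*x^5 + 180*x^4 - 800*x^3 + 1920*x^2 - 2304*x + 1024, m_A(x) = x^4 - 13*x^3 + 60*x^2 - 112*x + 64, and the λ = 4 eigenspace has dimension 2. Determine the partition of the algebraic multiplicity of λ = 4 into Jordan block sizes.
Block sizes for λ = 4: [3, 2]

Step 1 — from the characteristic polynomial, algebraic multiplicity of λ = 4 is 5. From dim ker(A − (4)·I) = 2, there are exactly 2 Jordan blocks for λ = 4.
Step 2 — from the minimal polynomial, the factor (x − 4)^3 tells us the largest block for λ = 4 has size 3.
Step 3 — with total size 5, 2 blocks, and largest block 3, the block sizes (in nonincreasing order) are [3, 2].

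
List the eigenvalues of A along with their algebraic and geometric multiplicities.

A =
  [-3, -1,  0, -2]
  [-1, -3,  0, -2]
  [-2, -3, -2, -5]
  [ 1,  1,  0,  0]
λ = -2: alg = 4, geom = 2

Step 1 — factor the characteristic polynomial to read off the algebraic multiplicities:
  χ_A(x) = (x + 2)^4

Step 2 — compute geometric multiplicities via the rank-nullity identity g(λ) = n − rank(A − λI):
  rank(A − (-2)·I) = 2, so dim ker(A − (-2)·I) = n − 2 = 2

Summary:
  λ = -2: algebraic multiplicity = 4, geometric multiplicity = 2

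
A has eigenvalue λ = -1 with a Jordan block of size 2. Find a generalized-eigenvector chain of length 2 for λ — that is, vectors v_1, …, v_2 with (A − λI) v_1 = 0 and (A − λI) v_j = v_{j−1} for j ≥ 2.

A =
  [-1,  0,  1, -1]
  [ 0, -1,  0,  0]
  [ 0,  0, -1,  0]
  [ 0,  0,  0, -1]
A Jordan chain for λ = -1 of length 2:
v_1 = (1, 0, 0, 0)ᵀ
v_2 = (0, 0, 1, 0)ᵀ

Let N = A − (-1)·I. We want v_2 with N^2 v_2 = 0 but N^1 v_2 ≠ 0; then v_{j-1} := N · v_j for j = 2, …, 2.

Pick v_2 = (0, 0, 1, 0)ᵀ.
Then v_1 = N · v_2 = (1, 0, 0, 0)ᵀ.

Sanity check: (A − (-1)·I) v_1 = (0, 0, 0, 0)ᵀ = 0. ✓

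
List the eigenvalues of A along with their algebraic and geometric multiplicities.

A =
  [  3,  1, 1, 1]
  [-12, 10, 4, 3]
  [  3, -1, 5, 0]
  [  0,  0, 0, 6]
λ = 6: alg = 4, geom = 2

Step 1 — factor the characteristic polynomial to read off the algebraic multiplicities:
  χ_A(x) = (x - 6)^4

Step 2 — compute geometric multiplicities via the rank-nullity identity g(λ) = n − rank(A − λI):
  rank(A − (6)·I) = 2, so dim ker(A − (6)·I) = n − 2 = 2

Summary:
  λ = 6: algebraic multiplicity = 4, geometric multiplicity = 2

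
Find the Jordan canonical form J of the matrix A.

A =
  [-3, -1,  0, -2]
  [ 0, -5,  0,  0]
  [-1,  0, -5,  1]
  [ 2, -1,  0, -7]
J_2(-5) ⊕ J_2(-5)

The characteristic polynomial is
  det(x·I − A) = x^4 + 20*x^3 + 150*x^2 + 500*x + 625 = (x + 5)^4

Eigenvalues and multiplicities (the geometric multiplicity of λ is n − rank(A − λI), which equals the number of Jordan blocks for λ):
  λ = -5: algebraic multiplicity = 4, geometric multiplicity = 2

Determining the block sizes for each eigenvalue:
  λ = -5: with am = 4 and gm = 2, the partition is not yet determined (e.g. several partitions of 4 into 2 parts exist). Let N = A − (-5)·I. Computing rank(N^1) = 2, rank(N^2) = 0; the number of blocks of size ≥ j is rank(N^{j−1}) − rank(N^j), giving [2, 2]. So we have 2 block(s) of size 2 → block sizes [2, 2]

Assembling the blocks gives a Jordan form
J =
  [-5,  1,  0,  0]
  [ 0, -5,  0,  0]
  [ 0,  0, -5,  1]
  [ 0,  0,  0, -5]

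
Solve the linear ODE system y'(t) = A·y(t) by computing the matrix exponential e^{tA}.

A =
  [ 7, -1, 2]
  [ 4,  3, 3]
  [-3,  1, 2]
e^{tA} =
  [-t^2*exp(4*t)/2 + 3*t*exp(4*t) + exp(4*t), -t*exp(4*t), -t^2*exp(4*t)/2 + 2*t*exp(4*t)]
  [-t^2*exp(4*t)/2 + 4*t*exp(4*t), -t*exp(4*t) + exp(4*t), -t^2*exp(4*t)/2 + 3*t*exp(4*t)]
  [t^2*exp(4*t)/2 - 3*t*exp(4*t), t*exp(4*t), t^2*exp(4*t)/2 - 2*t*exp(4*t) + exp(4*t)]

Strategy: write A = P · J · P⁻¹ where J is a Jordan canonical form, so e^{tA} = P · e^{tJ} · P⁻¹, and e^{tJ} can be computed block-by-block.

A has Jordan form
J =
  [4, 1, 0]
  [0, 4, 1]
  [0, 0, 4]
(up to reordering of blocks).

Per-block formulas:
  For a 3×3 Jordan block J_3(4): exp(t · J_3(4)) = e^(4t)·(I + t·N + (t^2/2)·N^2), where N is the 3×3 nilpotent shift.

After assembling e^{tJ} and conjugating by P, we get:

e^{tA} =
  [-t^2*exp(4*t)/2 + 3*t*exp(4*t) + exp(4*t), -t*exp(4*t), -t^2*exp(4*t)/2 + 2*t*exp(4*t)]
  [-t^2*exp(4*t)/2 + 4*t*exp(4*t), -t*exp(4*t) + exp(4*t), -t^2*exp(4*t)/2 + 3*t*exp(4*t)]
  [t^2*exp(4*t)/2 - 3*t*exp(4*t), t*exp(4*t), t^2*exp(4*t)/2 - 2*t*exp(4*t) + exp(4*t)]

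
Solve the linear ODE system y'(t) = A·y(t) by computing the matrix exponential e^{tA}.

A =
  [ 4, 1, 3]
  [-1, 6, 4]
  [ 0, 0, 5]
e^{tA} =
  [-t*exp(5*t) + exp(5*t), t*exp(5*t), t^2*exp(5*t)/2 + 3*t*exp(5*t)]
  [-t*exp(5*t), t*exp(5*t) + exp(5*t), t^2*exp(5*t)/2 + 4*t*exp(5*t)]
  [0, 0, exp(5*t)]

Strategy: write A = P · J · P⁻¹ where J is a Jordan canonical form, so e^{tA} = P · e^{tJ} · P⁻¹, and e^{tJ} can be computed block-by-block.

A has Jordan form
J =
  [5, 1, 0]
  [0, 5, 1]
  [0, 0, 5]
(up to reordering of blocks).

Per-block formulas:
  For a 3×3 Jordan block J_3(5): exp(t · J_3(5)) = e^(5t)·(I + t·N + (t^2/2)·N^2), where N is the 3×3 nilpotent shift.

After assembling e^{tJ} and conjugating by P, we get:

e^{tA} =
  [-t*exp(5*t) + exp(5*t), t*exp(5*t), t^2*exp(5*t)/2 + 3*t*exp(5*t)]
  [-t*exp(5*t), t*exp(5*t) + exp(5*t), t^2*exp(5*t)/2 + 4*t*exp(5*t)]
  [0, 0, exp(5*t)]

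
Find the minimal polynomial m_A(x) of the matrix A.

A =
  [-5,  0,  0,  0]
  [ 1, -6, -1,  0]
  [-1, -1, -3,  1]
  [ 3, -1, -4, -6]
x^3 + 15*x^2 + 75*x + 125

The characteristic polynomial is χ_A(x) = (x + 5)^4, so the eigenvalues are known. The minimal polynomial is
  m_A(x) = Π_λ (x − λ)^{k_λ}
where k_λ is the size of the *largest* Jordan block for λ (equivalently, the smallest k with (A − λI)^k v = 0 for every generalised eigenvector v of λ).

  λ = -5: largest Jordan block has size 3, contributing (x + 5)^3

So m_A(x) = (x + 5)^3 = x^3 + 15*x^2 + 75*x + 125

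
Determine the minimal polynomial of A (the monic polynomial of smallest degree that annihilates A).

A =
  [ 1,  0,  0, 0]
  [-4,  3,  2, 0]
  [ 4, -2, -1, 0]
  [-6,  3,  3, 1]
x^2 - 2*x + 1

The characteristic polynomial is χ_A(x) = (x - 1)^4, so the eigenvalues are known. The minimal polynomial is
  m_A(x) = Π_λ (x − λ)^{k_λ}
where k_λ is the size of the *largest* Jordan block for λ (equivalently, the smallest k with (A − λI)^k v = 0 for every generalised eigenvector v of λ).

  λ = 1: largest Jordan block has size 2, contributing (x − 1)^2

So m_A(x) = (x - 1)^2 = x^2 - 2*x + 1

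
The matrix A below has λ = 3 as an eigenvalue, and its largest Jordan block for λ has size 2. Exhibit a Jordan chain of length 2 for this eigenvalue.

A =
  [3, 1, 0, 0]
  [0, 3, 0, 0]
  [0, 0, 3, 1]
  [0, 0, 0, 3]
A Jordan chain for λ = 3 of length 2:
v_1 = (1, 0, 0, 0)ᵀ
v_2 = (0, 1, 0, 0)ᵀ

Let N = A − (3)·I. We want v_2 with N^2 v_2 = 0 but N^1 v_2 ≠ 0; then v_{j-1} := N · v_j for j = 2, …, 2.

Pick v_2 = (0, 1, 0, 0)ᵀ.
Then v_1 = N · v_2 = (1, 0, 0, 0)ᵀ.

Sanity check: (A − (3)·I) v_1 = (0, 0, 0, 0)ᵀ = 0. ✓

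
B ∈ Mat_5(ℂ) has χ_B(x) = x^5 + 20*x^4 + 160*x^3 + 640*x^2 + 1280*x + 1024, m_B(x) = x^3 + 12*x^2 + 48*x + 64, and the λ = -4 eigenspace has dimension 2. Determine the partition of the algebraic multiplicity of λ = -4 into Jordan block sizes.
Block sizes for λ = -4: [3, 2]

Step 1 — from the characteristic polynomial, algebraic multiplicity of λ = -4 is 5. From dim ker(B − (-4)·I) = 2, there are exactly 2 Jordan blocks for λ = -4.
Step 2 — from the minimal polynomial, the factor (x + 4)^3 tells us the largest block for λ = -4 has size 3.
Step 3 — with total size 5, 2 blocks, and largest block 3, the block sizes (in nonincreasing order) are [3, 2].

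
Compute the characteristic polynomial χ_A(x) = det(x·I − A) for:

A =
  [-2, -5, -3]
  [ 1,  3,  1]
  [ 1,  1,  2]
x^3 - 3*x^2 + 3*x - 1

Expanding det(x·I − A) (e.g. by cofactor expansion or by noting that A is similar to its Jordan form J, which has the same characteristic polynomial as A) gives
  χ_A(x) = x^3 - 3*x^2 + 3*x - 1
which factors as (x - 1)^3. The eigenvalues (with algebraic multiplicities) are λ = 1 with multiplicity 3.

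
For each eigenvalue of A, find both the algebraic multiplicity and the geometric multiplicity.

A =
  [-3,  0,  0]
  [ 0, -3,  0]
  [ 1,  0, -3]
λ = -3: alg = 3, geom = 2

Step 1 — factor the characteristic polynomial to read off the algebraic multiplicities:
  χ_A(x) = (x + 3)^3

Step 2 — compute geometric multiplicities via the rank-nullity identity g(λ) = n − rank(A − λI):
  rank(A − (-3)·I) = 1, so dim ker(A − (-3)·I) = n − 1 = 2

Summary:
  λ = -3: algebraic multiplicity = 3, geometric multiplicity = 2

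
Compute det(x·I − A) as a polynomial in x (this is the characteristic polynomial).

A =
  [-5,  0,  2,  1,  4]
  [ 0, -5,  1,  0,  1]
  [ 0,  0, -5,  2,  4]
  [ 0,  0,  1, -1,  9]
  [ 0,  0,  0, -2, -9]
x^5 + 25*x^4 + 250*x^3 + 1250*x^2 + 3125*x + 3125

Expanding det(x·I − A) (e.g. by cofactor expansion or by noting that A is similar to its Jordan form J, which has the same characteristic polynomial as A) gives
  χ_A(x) = x^5 + 25*x^4 + 250*x^3 + 1250*x^2 + 3125*x + 3125
which factors as (x + 5)^5. The eigenvalues (with algebraic multiplicities) are λ = -5 with multiplicity 5.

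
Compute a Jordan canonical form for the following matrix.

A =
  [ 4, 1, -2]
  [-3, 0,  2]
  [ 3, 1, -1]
J_2(1) ⊕ J_1(1)

The characteristic polynomial is
  det(x·I − A) = x^3 - 3*x^2 + 3*x - 1 = (x - 1)^3

Eigenvalues and multiplicities (the geometric multiplicity of λ is n − rank(A − λI), which equals the number of Jordan blocks for λ):
  λ = 1: algebraic multiplicity = 3, geometric multiplicity = 2

Determining the block sizes for each eigenvalue:
  λ = 1: 2 blocks summing to 3 forces exactly one block of size 2 and the rest size 1 → block sizes [2, 1]

Assembling the blocks gives a Jordan form
J =
  [1, 1, 0]
  [0, 1, 0]
  [0, 0, 1]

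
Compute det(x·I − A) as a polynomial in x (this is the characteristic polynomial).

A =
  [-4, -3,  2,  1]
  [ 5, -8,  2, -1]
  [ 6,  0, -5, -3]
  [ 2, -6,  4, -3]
x^4 + 20*x^3 + 150*x^2 + 500*x + 625

Expanding det(x·I − A) (e.g. by cofactor expansion or by noting that A is similar to its Jordan form J, which has the same characteristic polynomial as A) gives
  χ_A(x) = x^4 + 20*x^3 + 150*x^2 + 500*x + 625
which factors as (x + 5)^4. The eigenvalues (with algebraic multiplicities) are λ = -5 with multiplicity 4.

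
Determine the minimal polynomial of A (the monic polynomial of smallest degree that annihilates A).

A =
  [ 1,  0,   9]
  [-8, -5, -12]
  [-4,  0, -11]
x^2 + 10*x + 25

The characteristic polynomial is χ_A(x) = (x + 5)^3, so the eigenvalues are known. The minimal polynomial is
  m_A(x) = Π_λ (x − λ)^{k_λ}
where k_λ is the size of the *largest* Jordan block for λ (equivalently, the smallest k with (A − λI)^k v = 0 for every generalised eigenvector v of λ).

  λ = -5: largest Jordan block has size 2, contributing (x + 5)^2

So m_A(x) = (x + 5)^2 = x^2 + 10*x + 25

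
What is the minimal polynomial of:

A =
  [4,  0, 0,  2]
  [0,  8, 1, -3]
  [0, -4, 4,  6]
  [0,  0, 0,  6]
x^3 - 16*x^2 + 84*x - 144

The characteristic polynomial is χ_A(x) = (x - 6)^3*(x - 4), so the eigenvalues are known. The minimal polynomial is
  m_A(x) = Π_λ (x − λ)^{k_λ}
where k_λ is the size of the *largest* Jordan block for λ (equivalently, the smallest k with (A − λI)^k v = 0 for every generalised eigenvector v of λ).

  λ = 4: largest Jordan block has size 1, contributing (x − 4)
  λ = 6: largest Jordan block has size 2, contributing (x − 6)^2

So m_A(x) = (x - 6)^2*(x - 4) = x^3 - 16*x^2 + 84*x - 144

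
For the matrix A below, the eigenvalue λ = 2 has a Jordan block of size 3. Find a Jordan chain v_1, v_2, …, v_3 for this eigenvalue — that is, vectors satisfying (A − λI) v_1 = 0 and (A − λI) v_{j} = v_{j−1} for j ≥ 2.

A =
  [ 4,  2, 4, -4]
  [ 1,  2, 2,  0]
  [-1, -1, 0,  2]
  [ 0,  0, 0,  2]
A Jordan chain for λ = 2 of length 3:
v_1 = (2, 0, -1, 0)ᵀ
v_2 = (2, 1, -1, 0)ᵀ
v_3 = (1, 0, 0, 0)ᵀ

Let N = A − (2)·I. We want v_3 with N^3 v_3 = 0 but N^2 v_3 ≠ 0; then v_{j-1} := N · v_j for j = 3, …, 2.

Pick v_3 = (1, 0, 0, 0)ᵀ.
Then v_2 = N · v_3 = (2, 1, -1, 0)ᵀ.
Then v_1 = N · v_2 = (2, 0, -1, 0)ᵀ.

Sanity check: (A − (2)·I) v_1 = (0, 0, 0, 0)ᵀ = 0. ✓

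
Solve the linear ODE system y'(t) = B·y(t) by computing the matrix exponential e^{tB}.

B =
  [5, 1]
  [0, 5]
e^{tB} =
  [exp(5*t), t*exp(5*t)]
  [0, exp(5*t)]

Strategy: write B = P · J · P⁻¹ where J is a Jordan canonical form, so e^{tB} = P · e^{tJ} · P⁻¹, and e^{tJ} can be computed block-by-block.

B has Jordan form
J =
  [5, 1]
  [0, 5]
(up to reordering of blocks).

Per-block formulas:
  For a 2×2 Jordan block J_2(5): exp(t · J_2(5)) = e^(5t)·(I + t·N), where N is the 2×2 nilpotent shift.

After assembling e^{tJ} and conjugating by P, we get:

e^{tB} =
  [exp(5*t), t*exp(5*t)]
  [0, exp(5*t)]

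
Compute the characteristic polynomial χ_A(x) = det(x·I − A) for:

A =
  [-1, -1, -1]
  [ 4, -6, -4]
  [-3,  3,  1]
x^3 + 6*x^2 + 12*x + 8

Expanding det(x·I − A) (e.g. by cofactor expansion or by noting that A is similar to its Jordan form J, which has the same characteristic polynomial as A) gives
  χ_A(x) = x^3 + 6*x^2 + 12*x + 8
which factors as (x + 2)^3. The eigenvalues (with algebraic multiplicities) are λ = -2 with multiplicity 3.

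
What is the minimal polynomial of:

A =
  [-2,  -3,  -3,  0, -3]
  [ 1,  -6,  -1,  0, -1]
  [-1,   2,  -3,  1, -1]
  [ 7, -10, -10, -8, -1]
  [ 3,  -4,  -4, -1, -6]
x^3 + 15*x^2 + 75*x + 125

The characteristic polynomial is χ_A(x) = (x + 5)^5, so the eigenvalues are known. The minimal polynomial is
  m_A(x) = Π_λ (x − λ)^{k_λ}
where k_λ is the size of the *largest* Jordan block for λ (equivalently, the smallest k with (A − λI)^k v = 0 for every generalised eigenvector v of λ).

  λ = -5: largest Jordan block has size 3, contributing (x + 5)^3

So m_A(x) = (x + 5)^3 = x^3 + 15*x^2 + 75*x + 125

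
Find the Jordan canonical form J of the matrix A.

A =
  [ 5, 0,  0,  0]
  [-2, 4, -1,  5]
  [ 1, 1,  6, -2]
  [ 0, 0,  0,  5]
J_3(5) ⊕ J_1(5)

The characteristic polynomial is
  det(x·I − A) = x^4 - 20*x^3 + 150*x^2 - 500*x + 625 = (x - 5)^4

Eigenvalues and multiplicities (the geometric multiplicity of λ is n − rank(A − λI), which equals the number of Jordan blocks for λ):
  λ = 5: algebraic multiplicity = 4, geometric multiplicity = 2

Determining the block sizes for each eigenvalue:
  λ = 5: with am = 4 and gm = 2, the partition is not yet determined (e.g. several partitions of 4 into 2 parts exist). Let N = A − (5)·I. Computing rank(N^1) = 2, rank(N^2) = 1, rank(N^3) = 0; the number of blocks of size ≥ j is rank(N^{j−1}) − rank(N^j), giving [2, 1, 1]. So we have 1 block(s) of size 3, 1 block(s) of size 1 → block sizes [3, 1]

Assembling the blocks gives a Jordan form
J =
  [5, 1, 0, 0]
  [0, 5, 1, 0]
  [0, 0, 5, 0]
  [0, 0, 0, 5]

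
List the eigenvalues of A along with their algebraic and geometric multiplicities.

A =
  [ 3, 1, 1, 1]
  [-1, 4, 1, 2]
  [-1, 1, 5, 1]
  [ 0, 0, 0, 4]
λ = 4: alg = 4, geom = 2

Step 1 — factor the characteristic polynomial to read off the algebraic multiplicities:
  χ_A(x) = (x - 4)^4

Step 2 — compute geometric multiplicities via the rank-nullity identity g(λ) = n − rank(A − λI):
  rank(A − (4)·I) = 2, so dim ker(A − (4)·I) = n − 2 = 2

Summary:
  λ = 4: algebraic multiplicity = 4, geometric multiplicity = 2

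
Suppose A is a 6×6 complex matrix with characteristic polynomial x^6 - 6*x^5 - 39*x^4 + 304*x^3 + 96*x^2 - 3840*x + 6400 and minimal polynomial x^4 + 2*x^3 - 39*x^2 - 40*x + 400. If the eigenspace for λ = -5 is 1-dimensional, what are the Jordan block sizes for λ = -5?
Block sizes for λ = -5: [2]

Step 1 — from the characteristic polynomial, algebraic multiplicity of λ = -5 is 2. From dim ker(A − (-5)·I) = 1, there are exactly 1 Jordan blocks for λ = -5.
Step 2 — from the minimal polynomial, the factor (x + 5)^2 tells us the largest block for λ = -5 has size 2.
Step 3 — with total size 2, 1 blocks, and largest block 2, the block sizes (in nonincreasing order) are [2].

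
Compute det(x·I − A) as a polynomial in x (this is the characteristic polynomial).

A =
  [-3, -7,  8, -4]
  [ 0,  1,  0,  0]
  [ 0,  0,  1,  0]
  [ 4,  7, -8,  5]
x^4 - 4*x^3 + 6*x^2 - 4*x + 1

Expanding det(x·I − A) (e.g. by cofactor expansion or by noting that A is similar to its Jordan form J, which has the same characteristic polynomial as A) gives
  χ_A(x) = x^4 - 4*x^3 + 6*x^2 - 4*x + 1
which factors as (x - 1)^4. The eigenvalues (with algebraic multiplicities) are λ = 1 with multiplicity 4.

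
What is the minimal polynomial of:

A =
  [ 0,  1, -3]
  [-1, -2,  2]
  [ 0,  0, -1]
x^3 + 3*x^2 + 3*x + 1

The characteristic polynomial is χ_A(x) = (x + 1)^3, so the eigenvalues are known. The minimal polynomial is
  m_A(x) = Π_λ (x − λ)^{k_λ}
where k_λ is the size of the *largest* Jordan block for λ (equivalently, the smallest k with (A − λI)^k v = 0 for every generalised eigenvector v of λ).

  λ = -1: largest Jordan block has size 3, contributing (x + 1)^3

So m_A(x) = (x + 1)^3 = x^3 + 3*x^2 + 3*x + 1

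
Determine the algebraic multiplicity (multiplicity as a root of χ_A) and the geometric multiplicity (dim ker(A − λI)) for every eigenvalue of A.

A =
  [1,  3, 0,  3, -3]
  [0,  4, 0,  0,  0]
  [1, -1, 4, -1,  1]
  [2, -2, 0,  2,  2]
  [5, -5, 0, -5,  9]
λ = 4: alg = 5, geom = 4

Step 1 — factor the characteristic polynomial to read off the algebraic multiplicities:
  χ_A(x) = (x - 4)^5

Step 2 — compute geometric multiplicities via the rank-nullity identity g(λ) = n − rank(A − λI):
  rank(A − (4)·I) = 1, so dim ker(A − (4)·I) = n − 1 = 4

Summary:
  λ = 4: algebraic multiplicity = 5, geometric multiplicity = 4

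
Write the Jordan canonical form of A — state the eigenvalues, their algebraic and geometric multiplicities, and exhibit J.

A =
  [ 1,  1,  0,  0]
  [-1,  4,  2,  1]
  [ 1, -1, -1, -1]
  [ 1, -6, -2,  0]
J_3(1) ⊕ J_1(1)

The characteristic polynomial is
  det(x·I − A) = x^4 - 4*x^3 + 6*x^2 - 4*x + 1 = (x - 1)^4

Eigenvalues and multiplicities (the geometric multiplicity of λ is n − rank(A − λI), which equals the number of Jordan blocks for λ):
  λ = 1: algebraic multiplicity = 4, geometric multiplicity = 2

Determining the block sizes for each eigenvalue:
  λ = 1: with am = 4 and gm = 2, the partition is not yet determined (e.g. several partitions of 4 into 2 parts exist). Let N = A − (1)·I. Computing rank(N^1) = 2, rank(N^2) = 1, rank(N^3) = 0; the number of blocks of size ≥ j is rank(N^{j−1}) − rank(N^j), giving [2, 1, 1]. So we have 1 block(s) of size 3, 1 block(s) of size 1 → block sizes [3, 1]

Assembling the blocks gives a Jordan form
J =
  [1, 1, 0, 0]
  [0, 1, 1, 0]
  [0, 0, 1, 0]
  [0, 0, 0, 1]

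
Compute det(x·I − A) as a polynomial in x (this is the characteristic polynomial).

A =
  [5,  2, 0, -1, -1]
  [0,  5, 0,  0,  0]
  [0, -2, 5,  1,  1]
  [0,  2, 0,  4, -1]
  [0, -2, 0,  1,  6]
x^5 - 25*x^4 + 250*x^3 - 1250*x^2 + 3125*x - 3125

Expanding det(x·I − A) (e.g. by cofactor expansion or by noting that A is similar to its Jordan form J, which has the same characteristic polynomial as A) gives
  χ_A(x) = x^5 - 25*x^4 + 250*x^3 - 1250*x^2 + 3125*x - 3125
which factors as (x - 5)^5. The eigenvalues (with algebraic multiplicities) are λ = 5 with multiplicity 5.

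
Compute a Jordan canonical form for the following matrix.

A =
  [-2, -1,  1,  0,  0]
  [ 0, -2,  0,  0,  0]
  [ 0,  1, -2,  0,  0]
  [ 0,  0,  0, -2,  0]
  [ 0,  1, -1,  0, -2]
J_3(-2) ⊕ J_1(-2) ⊕ J_1(-2)

The characteristic polynomial is
  det(x·I − A) = x^5 + 10*x^4 + 40*x^3 + 80*x^2 + 80*x + 32 = (x + 2)^5

Eigenvalues and multiplicities (the geometric multiplicity of λ is n − rank(A − λI), which equals the number of Jordan blocks for λ):
  λ = -2: algebraic multiplicity = 5, geometric multiplicity = 3

Determining the block sizes for each eigenvalue:
  λ = -2: with am = 5 and gm = 3, the partition is not yet determined (e.g. several partitions of 5 into 3 parts exist). Let N = A − (-2)·I. Computing rank(N^1) = 2, rank(N^2) = 1, rank(N^3) = 0; the number of blocks of size ≥ j is rank(N^{j−1}) − rank(N^j), giving [3, 1, 1]. So we have 1 block(s) of size 3, 2 block(s) of size 1 → block sizes [3, 1, 1]

Assembling the blocks gives a Jordan form
J =
  [-2,  1,  0,  0,  0]
  [ 0, -2,  1,  0,  0]
  [ 0,  0, -2,  0,  0]
  [ 0,  0,  0, -2,  0]
  [ 0,  0,  0,  0, -2]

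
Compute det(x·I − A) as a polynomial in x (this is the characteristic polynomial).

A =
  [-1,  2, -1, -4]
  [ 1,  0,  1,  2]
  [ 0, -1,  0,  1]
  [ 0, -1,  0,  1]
x^4

Expanding det(x·I − A) (e.g. by cofactor expansion or by noting that A is similar to its Jordan form J, which has the same characteristic polynomial as A) gives
  χ_A(x) = x^4
which factors as x^4. The eigenvalues (with algebraic multiplicities) are λ = 0 with multiplicity 4.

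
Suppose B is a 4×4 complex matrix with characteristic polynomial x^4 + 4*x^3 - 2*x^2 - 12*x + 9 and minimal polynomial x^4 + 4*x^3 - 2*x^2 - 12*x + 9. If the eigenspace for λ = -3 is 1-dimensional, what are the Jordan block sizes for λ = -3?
Block sizes for λ = -3: [2]

Step 1 — from the characteristic polynomial, algebraic multiplicity of λ = -3 is 2. From dim ker(B − (-3)·I) = 1, there are exactly 1 Jordan blocks for λ = -3.
Step 2 — from the minimal polynomial, the factor (x + 3)^2 tells us the largest block for λ = -3 has size 2.
Step 3 — with total size 2, 1 blocks, and largest block 2, the block sizes (in nonincreasing order) are [2].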